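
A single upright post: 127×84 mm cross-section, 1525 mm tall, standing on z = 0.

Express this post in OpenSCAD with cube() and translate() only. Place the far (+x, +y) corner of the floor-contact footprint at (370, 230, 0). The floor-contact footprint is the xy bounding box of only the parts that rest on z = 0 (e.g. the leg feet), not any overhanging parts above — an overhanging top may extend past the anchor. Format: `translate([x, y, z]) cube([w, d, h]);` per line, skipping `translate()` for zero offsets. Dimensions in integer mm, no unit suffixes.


translate([243, 146, 0]) cube([127, 84, 1525]);


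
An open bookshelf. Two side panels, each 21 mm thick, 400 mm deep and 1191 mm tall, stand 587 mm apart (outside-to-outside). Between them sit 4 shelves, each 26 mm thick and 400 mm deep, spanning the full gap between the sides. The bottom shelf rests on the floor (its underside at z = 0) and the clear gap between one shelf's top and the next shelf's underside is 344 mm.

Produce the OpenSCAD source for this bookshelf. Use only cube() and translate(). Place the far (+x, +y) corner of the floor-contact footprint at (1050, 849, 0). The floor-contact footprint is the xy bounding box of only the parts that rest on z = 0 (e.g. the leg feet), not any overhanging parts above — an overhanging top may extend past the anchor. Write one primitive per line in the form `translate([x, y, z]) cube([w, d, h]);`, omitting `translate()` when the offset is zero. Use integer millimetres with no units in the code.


translate([463, 449, 0]) cube([21, 400, 1191]);
translate([1029, 449, 0]) cube([21, 400, 1191]);
translate([484, 449, 0]) cube([545, 400, 26]);
translate([484, 449, 370]) cube([545, 400, 26]);
translate([484, 449, 740]) cube([545, 400, 26]);
translate([484, 449, 1110]) cube([545, 400, 26]);


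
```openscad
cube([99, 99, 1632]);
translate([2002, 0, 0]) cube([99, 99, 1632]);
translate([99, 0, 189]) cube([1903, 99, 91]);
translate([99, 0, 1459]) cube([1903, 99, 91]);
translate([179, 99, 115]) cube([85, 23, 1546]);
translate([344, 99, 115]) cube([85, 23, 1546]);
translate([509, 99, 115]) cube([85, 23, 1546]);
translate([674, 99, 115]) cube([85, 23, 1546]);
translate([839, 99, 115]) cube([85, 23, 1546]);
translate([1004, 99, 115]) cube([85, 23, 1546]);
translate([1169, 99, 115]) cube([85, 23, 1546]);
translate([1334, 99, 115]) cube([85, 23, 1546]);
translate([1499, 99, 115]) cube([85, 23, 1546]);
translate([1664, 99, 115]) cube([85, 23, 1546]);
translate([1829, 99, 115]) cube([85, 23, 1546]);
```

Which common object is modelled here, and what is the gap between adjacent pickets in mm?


A fence section. The picket gap is 80 mm.

Two posts, two rails, 11 pickets — a fence section. Span 1903 mm holds 11 pickets of 85 mm with 12 equal gaps: ⌊(1903 − 11·85) / 12⌋ = 80 mm.


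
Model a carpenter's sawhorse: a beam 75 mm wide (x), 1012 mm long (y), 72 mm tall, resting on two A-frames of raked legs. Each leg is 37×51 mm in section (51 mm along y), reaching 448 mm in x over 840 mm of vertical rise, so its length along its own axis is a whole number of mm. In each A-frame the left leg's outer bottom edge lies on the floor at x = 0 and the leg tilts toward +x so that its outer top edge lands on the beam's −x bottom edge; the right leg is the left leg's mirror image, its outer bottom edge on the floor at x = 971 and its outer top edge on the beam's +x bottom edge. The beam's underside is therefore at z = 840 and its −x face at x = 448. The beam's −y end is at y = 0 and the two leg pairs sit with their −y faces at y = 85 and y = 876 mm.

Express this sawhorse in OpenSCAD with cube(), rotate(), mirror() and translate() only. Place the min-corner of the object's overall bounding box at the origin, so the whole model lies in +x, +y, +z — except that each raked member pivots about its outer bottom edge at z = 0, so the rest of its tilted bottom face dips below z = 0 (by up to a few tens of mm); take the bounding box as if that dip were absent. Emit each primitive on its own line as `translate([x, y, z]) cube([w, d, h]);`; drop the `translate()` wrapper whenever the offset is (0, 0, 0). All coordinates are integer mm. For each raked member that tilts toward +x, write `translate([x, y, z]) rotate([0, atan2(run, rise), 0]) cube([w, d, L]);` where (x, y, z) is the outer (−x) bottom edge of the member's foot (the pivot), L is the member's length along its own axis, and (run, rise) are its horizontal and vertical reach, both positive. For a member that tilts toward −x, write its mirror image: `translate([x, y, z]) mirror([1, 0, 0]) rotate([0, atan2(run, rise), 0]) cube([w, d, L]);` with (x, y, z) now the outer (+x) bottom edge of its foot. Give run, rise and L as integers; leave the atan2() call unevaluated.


translate([448, 0, 840]) cube([75, 1012, 72]);
translate([0, 85, 0]) rotate([0, atan2(448, 840), 0]) cube([37, 51, 952]);
translate([971, 85, 0]) mirror([1, 0, 0]) rotate([0, atan2(448, 840), 0]) cube([37, 51, 952]);
translate([0, 876, 0]) rotate([0, atan2(448, 840), 0]) cube([37, 51, 952]);
translate([971, 876, 0]) mirror([1, 0, 0]) rotate([0, atan2(448, 840), 0]) cube([37, 51, 952]);


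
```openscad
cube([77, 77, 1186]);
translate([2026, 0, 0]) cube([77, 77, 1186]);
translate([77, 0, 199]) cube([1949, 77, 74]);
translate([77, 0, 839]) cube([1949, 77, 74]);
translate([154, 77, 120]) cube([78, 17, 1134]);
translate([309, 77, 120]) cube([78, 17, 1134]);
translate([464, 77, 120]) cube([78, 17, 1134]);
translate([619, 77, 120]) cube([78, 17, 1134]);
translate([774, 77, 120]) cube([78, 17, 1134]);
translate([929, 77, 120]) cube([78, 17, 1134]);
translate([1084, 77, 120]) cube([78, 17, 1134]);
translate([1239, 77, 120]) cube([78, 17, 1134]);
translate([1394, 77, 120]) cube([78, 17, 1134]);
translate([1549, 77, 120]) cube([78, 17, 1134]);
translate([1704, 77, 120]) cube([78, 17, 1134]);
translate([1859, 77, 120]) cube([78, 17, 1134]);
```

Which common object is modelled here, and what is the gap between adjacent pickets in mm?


A fence section. The picket gap is 77 mm.

Two posts, two rails, 12 pickets — a fence section. Span 1949 mm holds 12 pickets of 78 mm with 13 equal gaps: ⌊(1949 − 12·78) / 13⌋ = 77 mm.


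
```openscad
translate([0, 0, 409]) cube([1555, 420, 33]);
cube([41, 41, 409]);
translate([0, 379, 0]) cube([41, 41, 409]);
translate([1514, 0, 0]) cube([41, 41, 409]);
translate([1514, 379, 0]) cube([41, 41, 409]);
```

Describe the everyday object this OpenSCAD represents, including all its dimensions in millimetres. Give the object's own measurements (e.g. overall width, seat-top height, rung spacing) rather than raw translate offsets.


A bench: a 1555×420 mm seat slab, 33 mm thick, top at z = 442 mm, on four 41×41 mm square legs flush with the seat corners and standing on z = 0.


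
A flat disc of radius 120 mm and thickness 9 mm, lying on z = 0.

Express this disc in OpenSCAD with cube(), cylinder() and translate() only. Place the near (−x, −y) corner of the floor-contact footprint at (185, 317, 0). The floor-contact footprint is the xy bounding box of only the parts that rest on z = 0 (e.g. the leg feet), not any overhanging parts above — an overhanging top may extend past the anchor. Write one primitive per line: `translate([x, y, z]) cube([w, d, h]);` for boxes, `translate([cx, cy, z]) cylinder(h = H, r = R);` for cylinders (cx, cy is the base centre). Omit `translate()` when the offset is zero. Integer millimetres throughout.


translate([305, 437, 0]) cylinder(h = 9, r = 120);


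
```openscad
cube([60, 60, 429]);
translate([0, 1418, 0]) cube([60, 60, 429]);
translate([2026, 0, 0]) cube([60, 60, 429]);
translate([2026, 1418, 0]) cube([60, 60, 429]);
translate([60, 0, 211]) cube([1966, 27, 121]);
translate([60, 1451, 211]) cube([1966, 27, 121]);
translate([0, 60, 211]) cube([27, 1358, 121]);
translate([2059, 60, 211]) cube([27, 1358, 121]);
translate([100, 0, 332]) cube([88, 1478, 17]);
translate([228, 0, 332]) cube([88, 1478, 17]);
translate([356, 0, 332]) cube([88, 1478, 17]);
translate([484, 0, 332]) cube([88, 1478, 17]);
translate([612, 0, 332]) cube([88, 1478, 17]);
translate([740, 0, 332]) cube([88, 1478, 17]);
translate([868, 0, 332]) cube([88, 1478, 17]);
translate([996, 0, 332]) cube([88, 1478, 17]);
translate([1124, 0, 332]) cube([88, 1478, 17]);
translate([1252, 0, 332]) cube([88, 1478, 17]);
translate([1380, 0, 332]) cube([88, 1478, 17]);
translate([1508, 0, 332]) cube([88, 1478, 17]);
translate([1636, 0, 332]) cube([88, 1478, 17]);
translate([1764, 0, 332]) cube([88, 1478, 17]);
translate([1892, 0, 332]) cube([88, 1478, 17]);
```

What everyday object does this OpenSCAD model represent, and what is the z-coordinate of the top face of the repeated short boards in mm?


A bed frame. The slat-top height is 349 mm.

Four posts, four rails, and a row of slats — a bed frame. Slats sit on the rails at z = 211 + 121 = 332; with slat thickness 17, the top is 349 mm.


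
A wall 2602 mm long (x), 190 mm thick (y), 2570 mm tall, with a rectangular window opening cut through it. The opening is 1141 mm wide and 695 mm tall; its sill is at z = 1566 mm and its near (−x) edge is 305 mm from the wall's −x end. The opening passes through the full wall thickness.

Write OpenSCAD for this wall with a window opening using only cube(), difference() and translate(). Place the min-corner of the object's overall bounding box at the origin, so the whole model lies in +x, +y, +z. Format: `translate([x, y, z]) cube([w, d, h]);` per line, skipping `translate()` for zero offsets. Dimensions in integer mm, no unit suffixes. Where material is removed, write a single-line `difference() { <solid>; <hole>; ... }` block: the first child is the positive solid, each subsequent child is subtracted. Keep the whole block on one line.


difference() { cube([2602, 190, 2570]); translate([305, 0, 1566]) cube([1141, 190, 695]); }


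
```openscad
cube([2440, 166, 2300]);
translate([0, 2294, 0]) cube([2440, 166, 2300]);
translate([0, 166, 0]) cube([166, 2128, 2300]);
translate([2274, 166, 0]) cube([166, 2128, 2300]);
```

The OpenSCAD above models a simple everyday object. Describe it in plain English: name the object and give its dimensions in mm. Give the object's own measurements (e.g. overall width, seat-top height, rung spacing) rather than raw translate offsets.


The wall frame of a small rectangular building: four walls, each 2300 mm tall and 166 mm thick, enclosing a footprint 2440 mm (x) by 2460 mm (y) outside-to-outside, with no floor or roof. The front and back walls (the −y and +y sides) span the full width; the two side walls fit between them.


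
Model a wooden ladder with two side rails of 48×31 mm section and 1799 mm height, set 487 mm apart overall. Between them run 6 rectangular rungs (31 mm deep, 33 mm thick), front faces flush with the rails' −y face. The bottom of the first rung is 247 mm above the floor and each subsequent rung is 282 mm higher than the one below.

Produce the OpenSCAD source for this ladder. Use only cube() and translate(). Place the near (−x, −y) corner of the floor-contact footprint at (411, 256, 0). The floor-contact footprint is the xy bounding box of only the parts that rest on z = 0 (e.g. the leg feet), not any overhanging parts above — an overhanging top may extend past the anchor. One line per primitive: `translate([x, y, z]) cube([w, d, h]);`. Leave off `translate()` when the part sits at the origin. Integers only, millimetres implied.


translate([411, 256, 0]) cube([48, 31, 1799]);
translate([850, 256, 0]) cube([48, 31, 1799]);
translate([459, 256, 247]) cube([391, 31, 33]);
translate([459, 256, 529]) cube([391, 31, 33]);
translate([459, 256, 811]) cube([391, 31, 33]);
translate([459, 256, 1093]) cube([391, 31, 33]);
translate([459, 256, 1375]) cube([391, 31, 33]);
translate([459, 256, 1657]) cube([391, 31, 33]);


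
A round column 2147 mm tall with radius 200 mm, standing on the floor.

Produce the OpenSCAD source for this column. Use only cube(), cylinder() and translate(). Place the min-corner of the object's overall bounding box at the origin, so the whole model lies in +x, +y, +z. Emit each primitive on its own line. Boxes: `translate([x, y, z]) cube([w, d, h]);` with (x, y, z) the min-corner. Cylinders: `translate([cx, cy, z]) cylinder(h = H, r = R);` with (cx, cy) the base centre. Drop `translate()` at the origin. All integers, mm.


translate([200, 200, 0]) cylinder(h = 2147, r = 200);


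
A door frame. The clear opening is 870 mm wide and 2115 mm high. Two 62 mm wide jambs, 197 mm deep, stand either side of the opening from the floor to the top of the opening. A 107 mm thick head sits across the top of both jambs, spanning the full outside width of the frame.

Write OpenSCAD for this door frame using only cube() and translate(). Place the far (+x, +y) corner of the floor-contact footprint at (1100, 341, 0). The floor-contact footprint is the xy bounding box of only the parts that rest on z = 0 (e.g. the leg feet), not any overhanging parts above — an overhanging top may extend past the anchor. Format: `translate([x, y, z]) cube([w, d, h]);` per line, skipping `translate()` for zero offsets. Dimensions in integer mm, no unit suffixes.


translate([106, 144, 0]) cube([62, 197, 2115]);
translate([1038, 144, 0]) cube([62, 197, 2115]);
translate([106, 144, 2115]) cube([994, 197, 107]);


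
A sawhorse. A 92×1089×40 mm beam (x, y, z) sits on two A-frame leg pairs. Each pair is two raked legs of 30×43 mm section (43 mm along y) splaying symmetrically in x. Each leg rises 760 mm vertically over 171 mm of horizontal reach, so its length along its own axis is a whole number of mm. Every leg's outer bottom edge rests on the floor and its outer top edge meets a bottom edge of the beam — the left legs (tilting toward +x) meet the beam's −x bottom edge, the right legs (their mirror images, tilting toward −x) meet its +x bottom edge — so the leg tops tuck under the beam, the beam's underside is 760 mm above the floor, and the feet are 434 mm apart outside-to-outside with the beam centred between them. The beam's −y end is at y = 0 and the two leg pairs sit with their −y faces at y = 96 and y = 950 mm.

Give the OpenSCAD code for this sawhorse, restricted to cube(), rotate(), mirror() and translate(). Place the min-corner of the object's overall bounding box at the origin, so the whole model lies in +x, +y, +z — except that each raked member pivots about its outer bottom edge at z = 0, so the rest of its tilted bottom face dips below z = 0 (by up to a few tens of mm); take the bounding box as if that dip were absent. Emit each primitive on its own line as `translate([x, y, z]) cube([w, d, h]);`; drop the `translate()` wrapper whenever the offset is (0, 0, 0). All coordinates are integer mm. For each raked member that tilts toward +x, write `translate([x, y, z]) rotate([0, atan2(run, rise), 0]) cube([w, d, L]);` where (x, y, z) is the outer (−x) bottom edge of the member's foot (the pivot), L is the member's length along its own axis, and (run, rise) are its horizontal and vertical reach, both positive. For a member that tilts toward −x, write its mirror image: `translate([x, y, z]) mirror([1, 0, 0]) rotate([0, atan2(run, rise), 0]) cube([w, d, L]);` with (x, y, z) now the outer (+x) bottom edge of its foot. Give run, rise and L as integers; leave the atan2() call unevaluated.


translate([171, 0, 760]) cube([92, 1089, 40]);
translate([0, 96, 0]) rotate([0, atan2(171, 760), 0]) cube([30, 43, 779]);
translate([434, 96, 0]) mirror([1, 0, 0]) rotate([0, atan2(171, 760), 0]) cube([30, 43, 779]);
translate([0, 950, 0]) rotate([0, atan2(171, 760), 0]) cube([30, 43, 779]);
translate([434, 950, 0]) mirror([1, 0, 0]) rotate([0, atan2(171, 760), 0]) cube([30, 43, 779]);


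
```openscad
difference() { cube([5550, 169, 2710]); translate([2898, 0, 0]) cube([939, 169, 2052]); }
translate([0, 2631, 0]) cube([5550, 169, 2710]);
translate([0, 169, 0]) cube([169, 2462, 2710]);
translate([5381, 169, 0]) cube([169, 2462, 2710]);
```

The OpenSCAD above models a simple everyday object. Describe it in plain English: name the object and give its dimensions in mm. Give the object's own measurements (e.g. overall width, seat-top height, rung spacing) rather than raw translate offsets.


A single room: four walls, each 2710 mm tall and 169 mm thick, enclosing an outside footprint 5550×2800 mm (x × y), no floor or roof. The front and back walls (−y and +y sides) run the full x-width; the side walls fit between their inner faces. A door opening 939 mm wide and 2052 mm tall is cut through the front wall from the floor up, its −x edge 2898 mm from the wall's −x end.


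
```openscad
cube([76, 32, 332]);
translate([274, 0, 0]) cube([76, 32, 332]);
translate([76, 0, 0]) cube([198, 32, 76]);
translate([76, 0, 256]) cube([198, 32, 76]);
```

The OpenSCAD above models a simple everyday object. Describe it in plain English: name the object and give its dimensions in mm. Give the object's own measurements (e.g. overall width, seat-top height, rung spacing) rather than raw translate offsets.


A rectangular picture frame lying in the x–z plane (depth along y). The opening is 198 mm wide (x) by 180 mm tall (z), surrounded by a border 76 mm wide on all four sides. The frame is 32 mm deep and is made of two full-height vertical stiles with two horizontal rails fitted between them.


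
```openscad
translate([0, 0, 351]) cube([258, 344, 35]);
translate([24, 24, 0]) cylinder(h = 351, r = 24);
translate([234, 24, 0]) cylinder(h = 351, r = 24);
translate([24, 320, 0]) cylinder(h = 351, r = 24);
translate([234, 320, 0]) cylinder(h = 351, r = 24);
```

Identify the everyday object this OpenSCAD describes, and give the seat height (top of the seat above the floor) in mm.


A stool. The seat height is 386 mm.

A 258×344×35 slab at z = 351 on four corner cylinders — a stool. The seat top is 351 + 35 = 386 mm.


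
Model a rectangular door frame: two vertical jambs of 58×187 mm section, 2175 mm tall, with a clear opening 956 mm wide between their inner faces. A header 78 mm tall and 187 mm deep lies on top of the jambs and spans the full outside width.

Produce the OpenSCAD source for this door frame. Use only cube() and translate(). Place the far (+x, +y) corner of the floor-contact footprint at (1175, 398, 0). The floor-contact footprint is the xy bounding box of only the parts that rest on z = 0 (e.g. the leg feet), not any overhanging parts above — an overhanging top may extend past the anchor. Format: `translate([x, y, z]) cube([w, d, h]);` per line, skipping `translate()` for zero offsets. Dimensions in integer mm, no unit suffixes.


translate([103, 211, 0]) cube([58, 187, 2175]);
translate([1117, 211, 0]) cube([58, 187, 2175]);
translate([103, 211, 2175]) cube([1072, 187, 78]);


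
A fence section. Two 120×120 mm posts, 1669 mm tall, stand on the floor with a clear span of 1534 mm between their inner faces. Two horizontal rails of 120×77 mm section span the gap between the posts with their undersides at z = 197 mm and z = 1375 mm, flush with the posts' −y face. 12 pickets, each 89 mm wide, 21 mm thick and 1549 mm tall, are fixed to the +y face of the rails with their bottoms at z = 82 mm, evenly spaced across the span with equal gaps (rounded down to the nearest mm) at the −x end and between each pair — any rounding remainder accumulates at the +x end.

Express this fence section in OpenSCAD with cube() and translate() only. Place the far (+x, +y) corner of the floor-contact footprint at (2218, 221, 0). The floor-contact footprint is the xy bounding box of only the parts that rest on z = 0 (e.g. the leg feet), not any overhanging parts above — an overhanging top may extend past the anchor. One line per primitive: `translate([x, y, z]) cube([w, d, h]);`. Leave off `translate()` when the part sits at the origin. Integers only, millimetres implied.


translate([444, 101, 0]) cube([120, 120, 1669]);
translate([2098, 101, 0]) cube([120, 120, 1669]);
translate([564, 101, 197]) cube([1534, 120, 77]);
translate([564, 101, 1375]) cube([1534, 120, 77]);
translate([599, 221, 82]) cube([89, 21, 1549]);
translate([723, 221, 82]) cube([89, 21, 1549]);
translate([847, 221, 82]) cube([89, 21, 1549]);
translate([971, 221, 82]) cube([89, 21, 1549]);
translate([1095, 221, 82]) cube([89, 21, 1549]);
translate([1219, 221, 82]) cube([89, 21, 1549]);
translate([1343, 221, 82]) cube([89, 21, 1549]);
translate([1467, 221, 82]) cube([89, 21, 1549]);
translate([1591, 221, 82]) cube([89, 21, 1549]);
translate([1715, 221, 82]) cube([89, 21, 1549]);
translate([1839, 221, 82]) cube([89, 21, 1549]);
translate([1963, 221, 82]) cube([89, 21, 1549]);


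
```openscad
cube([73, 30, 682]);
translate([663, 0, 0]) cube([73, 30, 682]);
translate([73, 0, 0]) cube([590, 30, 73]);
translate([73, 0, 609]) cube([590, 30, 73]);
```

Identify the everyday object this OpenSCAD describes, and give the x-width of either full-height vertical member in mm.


A picture frame. The border width is 73 mm.

Four thin pieces enclosing a rectangular opening — a picture frame. The two full-height stiles are 682 mm tall; the top rail sits at z = 609 and is 73 mm tall, so the border above the opening is 682 − 609 = 73 mm, matching the stile x-width.


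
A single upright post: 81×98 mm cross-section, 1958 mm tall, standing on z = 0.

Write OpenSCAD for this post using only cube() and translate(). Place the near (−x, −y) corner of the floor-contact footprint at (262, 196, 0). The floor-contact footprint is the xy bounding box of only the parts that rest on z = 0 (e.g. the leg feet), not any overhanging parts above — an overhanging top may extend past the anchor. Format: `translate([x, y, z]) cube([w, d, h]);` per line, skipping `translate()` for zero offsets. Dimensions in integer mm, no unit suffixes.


translate([262, 196, 0]) cube([81, 98, 1958]);


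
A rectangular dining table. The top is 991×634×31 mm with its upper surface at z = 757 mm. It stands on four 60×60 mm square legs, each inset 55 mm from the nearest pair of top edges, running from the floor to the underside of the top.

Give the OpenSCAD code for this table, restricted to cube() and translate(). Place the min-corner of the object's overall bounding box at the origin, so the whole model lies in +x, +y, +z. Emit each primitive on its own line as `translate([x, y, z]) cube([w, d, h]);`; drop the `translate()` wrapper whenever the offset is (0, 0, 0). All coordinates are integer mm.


translate([0, 0, 726]) cube([991, 634, 31]);
translate([55, 55, 0]) cube([60, 60, 726]);
translate([876, 55, 0]) cube([60, 60, 726]);
translate([55, 519, 0]) cube([60, 60, 726]);
translate([876, 519, 0]) cube([60, 60, 726]);


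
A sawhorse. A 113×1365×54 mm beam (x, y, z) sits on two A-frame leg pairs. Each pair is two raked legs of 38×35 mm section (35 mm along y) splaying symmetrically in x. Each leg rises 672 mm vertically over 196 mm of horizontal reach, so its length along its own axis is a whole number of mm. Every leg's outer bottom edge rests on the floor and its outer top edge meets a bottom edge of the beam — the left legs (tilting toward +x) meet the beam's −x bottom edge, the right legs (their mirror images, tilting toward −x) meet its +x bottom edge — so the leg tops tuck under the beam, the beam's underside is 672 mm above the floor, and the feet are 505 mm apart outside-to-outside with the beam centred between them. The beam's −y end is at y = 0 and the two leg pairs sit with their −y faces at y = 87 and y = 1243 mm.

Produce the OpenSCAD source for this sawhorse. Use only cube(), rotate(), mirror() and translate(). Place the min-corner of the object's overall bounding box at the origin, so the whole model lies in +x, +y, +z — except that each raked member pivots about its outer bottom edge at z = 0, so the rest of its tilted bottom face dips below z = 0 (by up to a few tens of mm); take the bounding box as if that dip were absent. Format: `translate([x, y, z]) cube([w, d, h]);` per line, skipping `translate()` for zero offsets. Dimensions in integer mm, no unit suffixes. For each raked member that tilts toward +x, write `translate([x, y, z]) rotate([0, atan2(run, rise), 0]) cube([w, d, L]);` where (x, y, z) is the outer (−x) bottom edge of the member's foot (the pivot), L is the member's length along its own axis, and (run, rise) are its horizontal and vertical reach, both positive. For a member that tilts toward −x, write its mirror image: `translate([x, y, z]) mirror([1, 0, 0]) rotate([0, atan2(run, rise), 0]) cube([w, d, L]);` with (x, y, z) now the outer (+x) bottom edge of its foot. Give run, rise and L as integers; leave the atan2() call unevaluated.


translate([196, 0, 672]) cube([113, 1365, 54]);
translate([0, 87, 0]) rotate([0, atan2(196, 672), 0]) cube([38, 35, 700]);
translate([505, 87, 0]) mirror([1, 0, 0]) rotate([0, atan2(196, 672), 0]) cube([38, 35, 700]);
translate([0, 1243, 0]) rotate([0, atan2(196, 672), 0]) cube([38, 35, 700]);
translate([505, 1243, 0]) mirror([1, 0, 0]) rotate([0, atan2(196, 672), 0]) cube([38, 35, 700]);


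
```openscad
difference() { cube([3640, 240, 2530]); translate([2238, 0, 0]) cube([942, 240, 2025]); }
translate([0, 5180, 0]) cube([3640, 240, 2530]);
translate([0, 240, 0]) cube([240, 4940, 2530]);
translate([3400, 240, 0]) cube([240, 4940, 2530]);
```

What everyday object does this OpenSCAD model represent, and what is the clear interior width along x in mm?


A single room. The interior width is 3160 mm.

Four walls enclosing a rectangle with a door in the front wall — a room. Outside width 3640 minus two 240 mm walls gives 3160 mm.


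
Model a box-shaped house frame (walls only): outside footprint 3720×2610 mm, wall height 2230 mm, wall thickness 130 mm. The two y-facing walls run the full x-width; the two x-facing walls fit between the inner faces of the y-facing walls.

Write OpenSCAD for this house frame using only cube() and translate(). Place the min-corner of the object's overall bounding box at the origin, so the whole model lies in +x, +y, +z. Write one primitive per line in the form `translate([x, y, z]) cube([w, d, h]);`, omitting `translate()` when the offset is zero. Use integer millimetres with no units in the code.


cube([3720, 130, 2230]);
translate([0, 2480, 0]) cube([3720, 130, 2230]);
translate([0, 130, 0]) cube([130, 2350, 2230]);
translate([3590, 130, 0]) cube([130, 2350, 2230]);


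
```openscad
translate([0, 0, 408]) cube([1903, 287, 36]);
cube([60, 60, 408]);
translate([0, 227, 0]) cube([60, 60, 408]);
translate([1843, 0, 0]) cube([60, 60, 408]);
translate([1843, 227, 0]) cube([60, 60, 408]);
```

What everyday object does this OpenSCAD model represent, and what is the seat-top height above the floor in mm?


A bench. The seat-top height is 444 mm.

A long slab on four corner posts — a bench. The slab sits at z = 408 with thickness 36, so the top is 408 + 36 = 444 mm.


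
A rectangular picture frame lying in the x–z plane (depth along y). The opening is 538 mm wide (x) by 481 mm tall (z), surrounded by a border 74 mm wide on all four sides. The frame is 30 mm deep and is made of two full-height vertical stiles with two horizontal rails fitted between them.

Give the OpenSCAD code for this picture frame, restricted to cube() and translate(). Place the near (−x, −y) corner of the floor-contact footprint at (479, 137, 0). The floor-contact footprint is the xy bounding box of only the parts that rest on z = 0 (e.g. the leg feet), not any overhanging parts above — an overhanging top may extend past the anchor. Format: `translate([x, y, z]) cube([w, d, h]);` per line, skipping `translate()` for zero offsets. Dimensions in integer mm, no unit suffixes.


translate([479, 137, 0]) cube([74, 30, 629]);
translate([1091, 137, 0]) cube([74, 30, 629]);
translate([553, 137, 0]) cube([538, 30, 74]);
translate([553, 137, 555]) cube([538, 30, 74]);


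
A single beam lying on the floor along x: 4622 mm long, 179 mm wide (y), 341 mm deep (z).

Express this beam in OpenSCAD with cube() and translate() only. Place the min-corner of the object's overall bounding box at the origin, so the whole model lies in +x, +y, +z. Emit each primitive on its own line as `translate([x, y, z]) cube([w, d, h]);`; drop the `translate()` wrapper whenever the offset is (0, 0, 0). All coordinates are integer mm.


cube([4622, 179, 341]);


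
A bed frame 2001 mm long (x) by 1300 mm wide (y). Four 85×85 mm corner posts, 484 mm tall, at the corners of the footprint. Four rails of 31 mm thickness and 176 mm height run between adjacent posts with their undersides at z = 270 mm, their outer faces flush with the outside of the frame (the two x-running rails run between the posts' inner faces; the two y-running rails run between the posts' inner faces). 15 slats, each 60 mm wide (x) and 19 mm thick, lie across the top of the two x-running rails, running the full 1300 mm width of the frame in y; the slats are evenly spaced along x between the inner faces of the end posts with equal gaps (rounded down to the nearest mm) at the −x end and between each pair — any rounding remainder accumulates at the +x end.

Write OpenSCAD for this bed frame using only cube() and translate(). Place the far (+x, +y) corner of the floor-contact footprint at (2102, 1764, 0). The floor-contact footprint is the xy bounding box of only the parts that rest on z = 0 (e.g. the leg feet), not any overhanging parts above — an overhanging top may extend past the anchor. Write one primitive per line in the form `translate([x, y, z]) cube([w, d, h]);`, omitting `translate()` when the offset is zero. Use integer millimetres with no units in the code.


translate([101, 464, 0]) cube([85, 85, 484]);
translate([101, 1679, 0]) cube([85, 85, 484]);
translate([2017, 464, 0]) cube([85, 85, 484]);
translate([2017, 1679, 0]) cube([85, 85, 484]);
translate([186, 464, 270]) cube([1831, 31, 176]);
translate([186, 1733, 270]) cube([1831, 31, 176]);
translate([101, 549, 270]) cube([31, 1130, 176]);
translate([2071, 549, 270]) cube([31, 1130, 176]);
translate([244, 464, 446]) cube([60, 1300, 19]);
translate([362, 464, 446]) cube([60, 1300, 19]);
translate([480, 464, 446]) cube([60, 1300, 19]);
translate([598, 464, 446]) cube([60, 1300, 19]);
translate([716, 464, 446]) cube([60, 1300, 19]);
translate([834, 464, 446]) cube([60, 1300, 19]);
translate([952, 464, 446]) cube([60, 1300, 19]);
translate([1070, 464, 446]) cube([60, 1300, 19]);
translate([1188, 464, 446]) cube([60, 1300, 19]);
translate([1306, 464, 446]) cube([60, 1300, 19]);
translate([1424, 464, 446]) cube([60, 1300, 19]);
translate([1542, 464, 446]) cube([60, 1300, 19]);
translate([1660, 464, 446]) cube([60, 1300, 19]);
translate([1778, 464, 446]) cube([60, 1300, 19]);
translate([1896, 464, 446]) cube([60, 1300, 19]);


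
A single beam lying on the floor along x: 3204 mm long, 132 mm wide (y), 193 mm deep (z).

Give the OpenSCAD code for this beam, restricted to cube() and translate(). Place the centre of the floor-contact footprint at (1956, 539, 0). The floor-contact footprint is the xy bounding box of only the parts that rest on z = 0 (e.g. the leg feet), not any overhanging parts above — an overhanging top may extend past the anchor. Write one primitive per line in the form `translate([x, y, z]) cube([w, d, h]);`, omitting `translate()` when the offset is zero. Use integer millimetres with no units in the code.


translate([354, 473, 0]) cube([3204, 132, 193]);


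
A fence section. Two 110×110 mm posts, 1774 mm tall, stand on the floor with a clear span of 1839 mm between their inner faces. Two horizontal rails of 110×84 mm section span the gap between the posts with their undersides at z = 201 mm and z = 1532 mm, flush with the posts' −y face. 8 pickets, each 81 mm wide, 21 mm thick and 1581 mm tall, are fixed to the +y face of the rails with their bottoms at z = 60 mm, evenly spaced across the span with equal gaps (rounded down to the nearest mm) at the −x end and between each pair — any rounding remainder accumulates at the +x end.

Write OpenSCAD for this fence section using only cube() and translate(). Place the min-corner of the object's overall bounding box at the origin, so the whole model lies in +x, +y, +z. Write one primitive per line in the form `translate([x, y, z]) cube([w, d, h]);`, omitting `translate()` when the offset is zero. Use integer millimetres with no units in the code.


cube([110, 110, 1774]);
translate([1949, 0, 0]) cube([110, 110, 1774]);
translate([110, 0, 201]) cube([1839, 110, 84]);
translate([110, 0, 1532]) cube([1839, 110, 84]);
translate([242, 110, 60]) cube([81, 21, 1581]);
translate([455, 110, 60]) cube([81, 21, 1581]);
translate([668, 110, 60]) cube([81, 21, 1581]);
translate([881, 110, 60]) cube([81, 21, 1581]);
translate([1094, 110, 60]) cube([81, 21, 1581]);
translate([1307, 110, 60]) cube([81, 21, 1581]);
translate([1520, 110, 60]) cube([81, 21, 1581]);
translate([1733, 110, 60]) cube([81, 21, 1581]);


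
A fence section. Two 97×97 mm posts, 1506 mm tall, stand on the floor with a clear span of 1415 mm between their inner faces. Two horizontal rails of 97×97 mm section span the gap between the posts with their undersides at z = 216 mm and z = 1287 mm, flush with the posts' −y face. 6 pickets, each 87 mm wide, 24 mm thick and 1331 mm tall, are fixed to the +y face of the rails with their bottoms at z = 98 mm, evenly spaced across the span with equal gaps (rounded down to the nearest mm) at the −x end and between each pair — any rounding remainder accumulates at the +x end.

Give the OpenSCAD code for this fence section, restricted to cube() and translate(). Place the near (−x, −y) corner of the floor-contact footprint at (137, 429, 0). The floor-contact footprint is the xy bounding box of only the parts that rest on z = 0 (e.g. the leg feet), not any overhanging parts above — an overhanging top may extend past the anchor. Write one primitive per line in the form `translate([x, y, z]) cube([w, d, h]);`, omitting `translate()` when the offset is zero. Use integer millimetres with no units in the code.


translate([137, 429, 0]) cube([97, 97, 1506]);
translate([1649, 429, 0]) cube([97, 97, 1506]);
translate([234, 429, 216]) cube([1415, 97, 97]);
translate([234, 429, 1287]) cube([1415, 97, 97]);
translate([361, 526, 98]) cube([87, 24, 1331]);
translate([575, 526, 98]) cube([87, 24, 1331]);
translate([789, 526, 98]) cube([87, 24, 1331]);
translate([1003, 526, 98]) cube([87, 24, 1331]);
translate([1217, 526, 98]) cube([87, 24, 1331]);
translate([1431, 526, 98]) cube([87, 24, 1331]);


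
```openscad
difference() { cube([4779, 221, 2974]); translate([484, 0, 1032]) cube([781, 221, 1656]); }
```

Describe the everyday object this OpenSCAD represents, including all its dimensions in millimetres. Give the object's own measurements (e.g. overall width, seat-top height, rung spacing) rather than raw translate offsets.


A wall 4779 mm long (x), 221 mm thick (y), 2974 mm tall, with a rectangular window opening cut through it. The opening is 781 mm wide and 1656 mm tall; its sill is at z = 1032 mm and its near (−x) edge is 484 mm from the wall's −x end. The opening passes through the full wall thickness.


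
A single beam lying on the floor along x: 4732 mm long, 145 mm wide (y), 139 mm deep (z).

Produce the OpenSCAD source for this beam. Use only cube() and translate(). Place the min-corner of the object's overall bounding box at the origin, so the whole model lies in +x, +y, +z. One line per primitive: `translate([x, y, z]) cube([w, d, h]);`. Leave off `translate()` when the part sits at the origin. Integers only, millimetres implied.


cube([4732, 145, 139]);


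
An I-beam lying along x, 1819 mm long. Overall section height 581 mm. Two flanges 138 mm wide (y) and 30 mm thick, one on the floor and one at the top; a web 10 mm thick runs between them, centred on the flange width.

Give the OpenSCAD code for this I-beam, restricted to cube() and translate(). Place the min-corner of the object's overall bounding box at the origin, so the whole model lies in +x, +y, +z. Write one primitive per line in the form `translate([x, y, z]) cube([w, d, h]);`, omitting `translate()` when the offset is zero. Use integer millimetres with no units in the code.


cube([1819, 138, 30]);
translate([0, 64, 30]) cube([1819, 10, 521]);
translate([0, 0, 551]) cube([1819, 138, 30]);


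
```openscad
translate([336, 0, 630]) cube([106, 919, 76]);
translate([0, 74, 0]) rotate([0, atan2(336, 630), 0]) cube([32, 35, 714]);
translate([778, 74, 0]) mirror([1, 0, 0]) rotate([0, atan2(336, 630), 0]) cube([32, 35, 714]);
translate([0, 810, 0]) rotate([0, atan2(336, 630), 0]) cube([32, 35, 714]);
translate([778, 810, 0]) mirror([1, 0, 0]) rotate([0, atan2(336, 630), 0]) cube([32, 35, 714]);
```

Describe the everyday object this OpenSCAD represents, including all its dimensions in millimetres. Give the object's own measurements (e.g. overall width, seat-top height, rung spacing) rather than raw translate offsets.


A sawhorse. A 106×919×76 mm beam (x, y, z) sits on two A-frame leg pairs. Each pair is two raked legs of 32×35 mm section (35 mm along y) splaying symmetrically in x. Each leg rises 630 mm vertically over 336 mm of horizontal reach and is 714 mm long along its own axis. Every leg's outer bottom edge rests on the floor and its outer top edge meets a bottom edge of the beam — the left legs (tilting toward +x) meet the beam's −x bottom edge, the right legs (their mirror images, tilting toward −x) meet its +x bottom edge — so the leg tops tuck under the beam, the beam's underside is 630 mm above the floor, and the feet are 778 mm apart outside-to-outside with the beam centred between them. The two leg pairs are set in 74 mm from either end of the beam.


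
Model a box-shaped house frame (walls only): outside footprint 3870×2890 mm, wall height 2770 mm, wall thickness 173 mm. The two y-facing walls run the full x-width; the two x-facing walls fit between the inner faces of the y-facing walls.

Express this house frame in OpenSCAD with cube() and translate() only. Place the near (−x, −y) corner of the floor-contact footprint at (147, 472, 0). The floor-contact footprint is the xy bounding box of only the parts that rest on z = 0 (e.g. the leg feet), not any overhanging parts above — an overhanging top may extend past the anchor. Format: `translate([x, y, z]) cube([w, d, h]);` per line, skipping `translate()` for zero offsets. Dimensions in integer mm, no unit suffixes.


translate([147, 472, 0]) cube([3870, 173, 2770]);
translate([147, 3189, 0]) cube([3870, 173, 2770]);
translate([147, 645, 0]) cube([173, 2544, 2770]);
translate([3844, 645, 0]) cube([173, 2544, 2770]);


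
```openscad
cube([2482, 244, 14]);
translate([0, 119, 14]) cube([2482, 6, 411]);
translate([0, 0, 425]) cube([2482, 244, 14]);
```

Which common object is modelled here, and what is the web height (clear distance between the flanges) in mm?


An I-beam. The web height is 411 mm.

Two wide flanges with a thin centred web — an I-beam. Overall 439 mm minus two 14 mm flanges gives a web of 439 − 2·14 = 411 mm.


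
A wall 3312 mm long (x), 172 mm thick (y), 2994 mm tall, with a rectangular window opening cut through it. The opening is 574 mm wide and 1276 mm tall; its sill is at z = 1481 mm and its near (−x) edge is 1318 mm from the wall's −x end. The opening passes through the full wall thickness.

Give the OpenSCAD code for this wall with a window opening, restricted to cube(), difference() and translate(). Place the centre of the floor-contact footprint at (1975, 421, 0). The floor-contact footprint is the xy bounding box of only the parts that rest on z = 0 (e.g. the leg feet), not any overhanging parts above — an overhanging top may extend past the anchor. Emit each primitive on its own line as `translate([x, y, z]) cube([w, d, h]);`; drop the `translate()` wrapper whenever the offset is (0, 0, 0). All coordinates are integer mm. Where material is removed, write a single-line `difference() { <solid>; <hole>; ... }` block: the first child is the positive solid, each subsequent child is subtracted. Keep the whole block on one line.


difference() { translate([319, 335, 0]) cube([3312, 172, 2994]); translate([1637, 335, 1481]) cube([574, 172, 1276]); }
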